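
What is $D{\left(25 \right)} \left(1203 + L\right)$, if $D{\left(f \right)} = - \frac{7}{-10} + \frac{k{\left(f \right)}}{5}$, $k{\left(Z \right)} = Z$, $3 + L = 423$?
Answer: $\frac{92511}{10} \approx 9251.1$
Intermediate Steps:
$L = 420$ ($L = -3 + 423 = 420$)
$D{\left(f \right)} = \frac{7}{10} + \frac{f}{5}$ ($D{\left(f \right)} = - \frac{7}{-10} + \frac{f}{5} = \left(-7\right) \left(- \frac{1}{10}\right) + f \frac{1}{5} = \frac{7}{10} + \frac{f}{5}$)
$D{\left(25 \right)} \left(1203 + L\right) = \left(\frac{7}{10} + \frac{1}{5} \cdot 25\right) \left(1203 + 420\right) = \left(\frac{7}{10} + 5\right) 1623 = \frac{57}{10} \cdot 1623 = \frac{92511}{10}$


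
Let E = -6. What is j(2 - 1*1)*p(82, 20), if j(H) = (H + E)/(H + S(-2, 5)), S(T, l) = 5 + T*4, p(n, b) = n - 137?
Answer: -275/2 ≈ -137.50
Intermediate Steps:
p(n, b) = -137 + n
S(T, l) = 5 + 4*T
j(H) = (-6 + H)/(-3 + H) (j(H) = (H - 6)/(H + (5 + 4*(-2))) = (-6 + H)/(H + (5 - 8)) = (-6 + H)/(H - 3) = (-6 + H)/(-3 + H))
j(2 - 1*1)*p(82, 20) = ((-6 + (2 - 1*1))/(-3 + (2 - 1*1)))*(-137 + 82) = ((-6 + (2 - 1))/(-3 + (2 - 1)))*(-55) = ((-6 + 1)/(-3 + 1))*(-55) = (-5/(-2))*(-55) = -½*(-5)*(-55) = (5/2)*(-55) = -275/2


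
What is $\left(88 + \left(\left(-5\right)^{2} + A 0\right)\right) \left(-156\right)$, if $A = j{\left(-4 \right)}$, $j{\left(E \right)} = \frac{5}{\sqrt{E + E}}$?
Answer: $-17628$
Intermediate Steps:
$j{\left(E \right)} = \frac{5 \sqrt{2}}{2 \sqrt{E}}$ ($j{\left(E \right)} = \frac{5}{\sqrt{2 E}} = \frac{5}{\sqrt{2} \sqrt{E}} = 5 \frac{\sqrt{2}}{2 \sqrt{E}} = \frac{5 \sqrt{2}}{2 \sqrt{E}}$)
$A = - \frac{5 i \sqrt{2}}{4}$ ($A = \frac{5 \sqrt{2}}{2 \cdot 2 i} = \frac{5 \sqrt{2} \left(- \frac{i}{2}\right)}{2} = - \frac{5 i \sqrt{2}}{4} \approx - 1.7678 i$)
$\left(88 + \left(\left(-5\right)^{2} + A 0\right)\right) \left(-156\right) = \left(88 + \left(\left(-5\right)^{2} + - \frac{5 i \sqrt{2}}{4} \cdot 0\right)\right) \left(-156\right) = \left(88 + \left(25 + 0\right)\right) \left(-156\right) = \left(88 + 25\right) \left(-156\right) = 113 \left(-156\right) = -17628$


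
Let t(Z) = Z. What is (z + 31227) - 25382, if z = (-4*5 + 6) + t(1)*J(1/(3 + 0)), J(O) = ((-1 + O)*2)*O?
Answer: 52475/9 ≈ 5830.6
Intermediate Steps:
J(O) = O*(-2 + 2*O) (J(O) = (-2 + 2*O)*O = O*(-2 + 2*O))
z = -130/9 (z = (-4*5 + 6) + 1*(2*(-1 + 1/(3 + 0))/(3 + 0)) = (-20 + 6) + 1*(2*(-1 + 1/3)/3) = -14 + 1*(2*(⅓)*(-1 + ⅓)) = -14 + 1*(2*(⅓)*(-⅔)) = -14 + 1*(-4/9) = -14 - 4/9 = -130/9 ≈ -14.444)
(z + 31227) - 25382 = (-130/9 + 31227) - 25382 = 280913/9 - 25382 = 52475/9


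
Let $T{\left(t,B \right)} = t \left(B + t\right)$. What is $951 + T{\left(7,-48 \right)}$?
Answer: $664$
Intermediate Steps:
$951 + T{\left(7,-48 \right)} = 951 + 7 \left(-48 + 7\right) = 951 + 7 \left(-41\right) = 951 - 287 = 664$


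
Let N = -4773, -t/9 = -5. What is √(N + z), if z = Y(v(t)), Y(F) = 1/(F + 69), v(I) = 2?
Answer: I*√24060622/71 ≈ 69.087*I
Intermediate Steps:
t = 45 (t = -9*(-5) = 45)
Y(F) = 1/(69 + F)
z = 1/71 (z = 1/(69 + 2) = 1/71 ≈ 0.014085)
√(N + z) = √(-4773 + 1/71) = √(-338882/71) = I*√24060622/71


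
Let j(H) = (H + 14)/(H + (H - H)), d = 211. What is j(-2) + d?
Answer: 205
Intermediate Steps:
j(H) = (14 + H)/H (j(H) = (14 + H)/(H + 0) = (14 + H)/H)
j(-2) + d = (14 - 2)/(-2) + 211 = -1/2*12 + 211 = -6 + 211 = 205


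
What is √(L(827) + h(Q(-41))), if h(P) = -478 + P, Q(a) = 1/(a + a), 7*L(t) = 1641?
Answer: I*√80254958/574 ≈ 15.607*I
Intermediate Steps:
L(t) = 1641/7 (L(t) = (⅐)*1641 = 1641/7)
Q(a) = 1/(2*a)
√(L(827) + h(Q(-41))) = √(1641/7 + (-478 + (½)/(-41))) = √(1641/7 + (-478 + (½)*(-1/41))) = √(1641/7 + (-478 - 1/82)) = √(1641/7 - 39197/82) = √(-139817/574) = I*√80254958/574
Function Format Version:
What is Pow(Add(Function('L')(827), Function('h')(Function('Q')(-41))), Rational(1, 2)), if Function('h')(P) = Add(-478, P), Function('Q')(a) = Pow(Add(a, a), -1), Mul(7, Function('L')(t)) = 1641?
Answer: Mul(Rational(1, 574), I, Pow(80254958, Rational(1, 2))) ≈ Mul(15.607, I)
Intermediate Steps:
Function('L')(t) = Rational(1641, 7) (Function('L')(t) = Mul(Rational(1, 7), 1641) = Rational(1641, 7))
Function('Q')(a) = Mul(Rational(1, 2), Pow(a, -1)) (Function('Q')(a) = Pow(Mul(2, a), -1) = Mul(Rational(1, 2), Pow(a, -1)))
Pow(Add(Function('L')(827), Function('h')(Function('Q')(-41))), Rational(1, 2)) = Pow(Add(Rational(1641, 7), Add(-478, Mul(Rational(1, 2), Pow(-41, -1)))), Rational(1, 2)) = Pow(Add(Rational(1641, 7), Add(-478, Mul(Rational(1, 2), Rational(-1, 41)))), Rational(1, 2)) = Pow(Add(Rational(1641, 7), Add(-478, Rational(-1, 82))), Rational(1, 2)) = Pow(Add(Rational(1641, 7), Rational(-39197, 82)), Rational(1, 2)) = Pow(Rational(-139817, 574), Rational(1, 2)) = Mul(Rational(1, 574), I, Pow(80254958, Rational(1, 2)))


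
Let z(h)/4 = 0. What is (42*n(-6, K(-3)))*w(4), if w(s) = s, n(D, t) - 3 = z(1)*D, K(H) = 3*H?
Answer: 504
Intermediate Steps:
z(h) = 0 (z(h) = 4*0 = 0)
n(D, t) = 3 (n(D, t) = 3 + 0*D = 3 + 0 = 3)
(42*n(-6, K(-3)))*w(4) = (42*3)*4 = 126*4 = 504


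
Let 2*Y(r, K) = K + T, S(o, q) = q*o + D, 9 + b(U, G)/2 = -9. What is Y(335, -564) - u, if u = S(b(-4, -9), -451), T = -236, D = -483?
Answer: -16153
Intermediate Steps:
b(U, G) = -36 (b(U, G) = -18 + 2*(-9) = -18 - 18 = -36)
S(o, q) = -483 + o*q (S(o, q) = q*o - 483 = o*q - 483 = -483 + o*q)
u = 15753 (u = -483 - 36*(-451) = -483 + 16236 = 15753)
Y(r, K) = -118 + K/2 (Y(r, K) = (K - 236)/2 = (-236 + K)/2 = -118 + K/2)
Y(335, -564) - u = (-118 + (½)*(-564)) - 1*15753 = (-118 - 282) - 15753 = -400 - 15753 = -16153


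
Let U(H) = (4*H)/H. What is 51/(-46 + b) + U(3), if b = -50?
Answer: 111/32 ≈ 3.4688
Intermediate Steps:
U(H) = 4
51/(-46 + b) + U(3) = 51/(-46 - 50) + 4 = 51/(-96) + 4 = -1/96*51 + 4 = -17/32 + 4 = 111/32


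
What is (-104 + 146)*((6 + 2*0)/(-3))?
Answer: -84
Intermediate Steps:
(-104 + 146)*((6 + 2*0)/(-3)) = 42*((6 + 0)*(-⅓)) = 42*(6*(-⅓)) = 42*(-2) = -84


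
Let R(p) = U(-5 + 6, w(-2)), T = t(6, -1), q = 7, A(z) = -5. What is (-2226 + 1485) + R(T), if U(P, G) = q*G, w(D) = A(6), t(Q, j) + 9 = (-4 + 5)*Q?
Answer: -776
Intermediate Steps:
t(Q, j) = -9 + Q (t(Q, j) = -9 + (-4 + 5)*Q = -9 + 1*Q = -9 + Q)
w(D) = -5
U(P, G) = 7*G
T = -3 (T = -9 + 6 = -3)
R(p) = -35 (R(p) = 7*(-5) = -35)
(-2226 + 1485) + R(T) = (-2226 + 1485) - 35 = -741 - 35 = -776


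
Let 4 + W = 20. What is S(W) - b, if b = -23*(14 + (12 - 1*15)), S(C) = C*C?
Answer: 509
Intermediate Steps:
W = 16 (W = -4 + 20 = 16)
S(C) = C²
b = -253 (b = -23*(14 + (12 - 15)) = -23*(14 - 3) = -23*11 = -253)
S(W) - b = 16² - 1*(-253) = 256 + 253 = 509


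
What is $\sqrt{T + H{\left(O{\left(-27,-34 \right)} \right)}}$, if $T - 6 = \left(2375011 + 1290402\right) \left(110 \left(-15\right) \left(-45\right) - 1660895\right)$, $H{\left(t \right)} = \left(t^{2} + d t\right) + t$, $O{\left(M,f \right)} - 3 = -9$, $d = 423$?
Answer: $i \sqrt{5815709211887} \approx 2.4116 \cdot 10^{6} i$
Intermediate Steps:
$O{\left(M,f \right)} = -6$ ($O{\left(M,f \right)} = 3 - 9 = -6$)
$H{\left(t \right)} = t^{2} + 424 t$ ($H{\left(t \right)} = \left(t^{2} + 423 t\right) + t = t^{2} + 424 t$)
$T = -5815709209379$ ($T = 6 + \left(2375011 + 1290402\right) \left(110 \left(-15\right) \left(-45\right) - 1660895\right) = 6 + 3665413 \left(\left(-1650\right) \left(-45\right) - 1660895\right) = 6 + 3665413 \left(74250 - 1660895\right) = 6 + 3665413 \left(-1586645\right) = 6 - 5815709209385 = -5815709209379$)
$\sqrt{T + H{\left(O{\left(-27,-34 \right)} \right)}} = \sqrt{-5815709209379 - 6 \left(424 - 6\right)} = \sqrt{-5815709209379 - 2508} = \sqrt{-5815709211887} = i \sqrt{5815709211887}$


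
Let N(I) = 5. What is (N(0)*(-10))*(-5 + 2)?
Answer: 150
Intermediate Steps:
(N(0)*(-10))*(-5 + 2) = (5*(-10))*(-5 + 2) = -50*(-3) = 150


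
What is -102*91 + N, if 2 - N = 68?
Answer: -9348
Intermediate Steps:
N = -66 (N = 2 - 1*68 = 2 - 68 = -66)
-102*91 + N = -102*91 - 66 = -9282 - 66 = -9348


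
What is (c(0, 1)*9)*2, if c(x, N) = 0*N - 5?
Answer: -90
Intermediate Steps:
c(x, N) = -5 (c(x, N) = 0 - 5 = -5)
(c(0, 1)*9)*2 = -5*9*2 = -45*2 = -90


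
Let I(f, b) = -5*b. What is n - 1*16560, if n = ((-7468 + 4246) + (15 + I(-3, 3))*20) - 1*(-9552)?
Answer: -10230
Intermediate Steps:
n = 6330 (n = ((-7468 + 4246) + (15 - 5*3)*20) - 1*(-9552) = (-3222 + (15 - 15)*20) + 9552 = (-3222 + 0*20) + 9552 = (-3222 + 0) + 9552 = -3222 + 9552 = 6330)
n - 1*16560 = 6330 - 1*16560 = 6330 - 16560 = -10230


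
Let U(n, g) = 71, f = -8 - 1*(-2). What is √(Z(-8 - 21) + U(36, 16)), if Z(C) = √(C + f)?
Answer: √(71 + I*√35) ≈ 8.4334 + 0.35075*I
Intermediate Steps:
f = -6 (f = -8 + 2 = -6)
Z(C) = √(-6 + C) (Z(C) = √(C - 6) = √(-6 + C))
√(Z(-8 - 21) + U(36, 16)) = √(√(-6 + (-8 - 21)) + 71) = √(√(-6 - 29) + 71) = √(√(-35) + 71) = √(I*√35 + 71) = √(71 + I*√35)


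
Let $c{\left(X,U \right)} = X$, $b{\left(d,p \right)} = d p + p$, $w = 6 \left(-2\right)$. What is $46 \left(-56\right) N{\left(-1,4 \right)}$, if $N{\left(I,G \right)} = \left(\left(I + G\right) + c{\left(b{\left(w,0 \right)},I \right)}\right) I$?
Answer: $7728$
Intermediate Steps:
$w = -12$
$b{\left(d,p \right)} = p + d p$
$N{\left(I,G \right)} = I \left(G + I\right)$ ($N{\left(I,G \right)} = \left(\left(I + G\right) + 0 \left(1 - 12\right)\right) I = \left(\left(G + I\right) + 0 \left(-11\right)\right) I = \left(\left(G + I\right) + 0\right) I = \left(G + I\right) I = I \left(G + I\right)$)
$46 \left(-56\right) N{\left(-1,4 \right)} = 46 \left(-56\right) \left(- (4 - 1)\right) = - 2576 \left(\left(-1\right) 3\right) = \left(-2576\right) \left(-3\right) = 7728$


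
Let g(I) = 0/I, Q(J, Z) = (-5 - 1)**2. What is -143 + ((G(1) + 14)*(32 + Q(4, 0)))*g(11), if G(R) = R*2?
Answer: -143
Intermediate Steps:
Q(J, Z) = 36 (Q(J, Z) = (-6)**2 = 36)
g(I) = 0
G(R) = 2*R
-143 + ((G(1) + 14)*(32 + Q(4, 0)))*g(11) = -143 + ((2*1 + 14)*(32 + 36))*0 = -143 + ((2 + 14)*68)*0 = -143 + (16*68)*0 = -143 + 1088*0 = -143 + 0 = -143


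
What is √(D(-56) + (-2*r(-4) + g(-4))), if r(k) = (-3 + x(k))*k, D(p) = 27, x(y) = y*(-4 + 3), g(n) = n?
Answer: √31 ≈ 5.5678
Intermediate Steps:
x(y) = -y (x(y) = y*(-1) = -y)
r(k) = k*(-3 - k) (r(k) = (-3 - k)*k = k*(-3 - k))
√(D(-56) + (-2*r(-4) + g(-4))) = √(27 + (-(-2)*(-4)*(3 - 4) - 4)) = √(27 + (-(-2)*(-4)*(-1) - 4)) = √(27 + (-2*(-4) - 4)) = √(27 + (8 - 4)) = √(27 + 4) = √31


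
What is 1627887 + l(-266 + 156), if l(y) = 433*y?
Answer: 1580257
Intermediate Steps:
1627887 + l(-266 + 156) = 1627887 + 433*(-266 + 156) = 1627887 + 433*(-110) = 1627887 - 47630 = 1580257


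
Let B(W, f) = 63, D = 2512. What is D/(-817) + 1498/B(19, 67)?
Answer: 152230/7353 ≈ 20.703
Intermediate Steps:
D/(-817) + 1498/B(19, 67) = 2512/(-817) + 1498/63 = 2512*(-1/817) + 1498*(1/63) = -2512/817 + 214/9 = 152230/7353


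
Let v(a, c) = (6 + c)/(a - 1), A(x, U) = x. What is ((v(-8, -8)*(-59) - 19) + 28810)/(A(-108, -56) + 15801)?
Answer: 259001/141237 ≈ 1.8338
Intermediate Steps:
v(a, c) = (6 + c)/(-1 + a)
((v(-8, -8)*(-59) - 19) + 28810)/(A(-108, -56) + 15801) = ((((6 - 8)/(-1 - 8))*(-59) - 19) + 28810)/(-108 + 15801) = (((-2/(-9))*(-59) - 19) + 28810)/15693 = ((-1/9*(-2)*(-59) - 19) + 28810)*(1/15693) = (((2/9)*(-59) - 19) + 28810)*(1/15693) = ((-118/9 - 19) + 28810)*(1/15693) = (-289/9 + 28810)*(1/15693) = (259001/9)*(1/15693) = 259001/141237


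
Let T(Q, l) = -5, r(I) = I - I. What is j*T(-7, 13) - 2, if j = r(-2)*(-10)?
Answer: -2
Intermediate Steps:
r(I) = 0
j = 0 (j = 0*(-10) = 0)
j*T(-7, 13) - 2 = 0*(-5) - 2 = 0 - 2 = -2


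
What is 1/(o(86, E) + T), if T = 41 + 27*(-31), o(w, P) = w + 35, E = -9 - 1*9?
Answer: -1/675 ≈ -0.0014815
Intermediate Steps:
E = -18 (E = -9 - 9 = -18)
o(w, P) = 35 + w
T = -796 (T = 41 - 837 = -796)
1/(o(86, E) + T) = 1/((35 + 86) - 796) = 1/(121 - 796) = 1/(-675) = -1/675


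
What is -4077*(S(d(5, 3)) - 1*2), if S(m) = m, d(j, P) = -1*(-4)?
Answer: -8154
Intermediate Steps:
d(j, P) = 4
-4077*(S(d(5, 3)) - 1*2) = -4077*(4 - 1*2) = -4077*(4 - 2) = -4077*2 = -8154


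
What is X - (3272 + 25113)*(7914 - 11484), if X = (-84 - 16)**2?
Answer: 101344450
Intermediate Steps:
X = 10000 (X = (-100)**2 = 10000)
X - (3272 + 25113)*(7914 - 11484) = 10000 - (3272 + 25113)*(7914 - 11484) = 10000 - 28385*(-3570) = 10000 - 1*(-101334450) = 10000 + 101334450 = 101344450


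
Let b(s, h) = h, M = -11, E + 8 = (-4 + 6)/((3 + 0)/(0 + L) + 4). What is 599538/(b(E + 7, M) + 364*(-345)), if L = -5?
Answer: -599538/125591 ≈ -4.7737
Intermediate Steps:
E = -126/17 (E = -8 + (-4 + 6)/((3 + 0)/(0 - 5) + 4) = -8 + 2/(3/(-5) + 4) = -8 + 2/(3*(-1/5) + 4) = -8 + 2/(-3/5 + 4) = -8 + 2/(17/5) = -8 + 2*(5/17) = -8 + 10/17 = -126/17 ≈ -7.4118)
599538/(b(E + 7, M) + 364*(-345)) = 599538/(-11 + 364*(-345)) = 599538/(-11 - 125580) = 599538/(-125591) = 599538*(-1/125591) = -599538/125591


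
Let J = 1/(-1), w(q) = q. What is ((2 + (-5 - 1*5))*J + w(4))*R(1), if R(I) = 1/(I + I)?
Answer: 6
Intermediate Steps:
J = -1
R(I) = 1/(2*I)
((2 + (-5 - 1*5))*J + w(4))*R(1) = ((2 + (-5 - 1*5))*(-1) + 4)*((½)/1) = ((2 + (-5 - 5))*(-1) + 4)*((½)*1) = ((2 - 10)*(-1) + 4)*(½) = (-8*(-1) + 4)*(½) = (8 + 4)*(½) = 12*(½) = 6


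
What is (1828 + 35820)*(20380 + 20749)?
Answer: 1548424592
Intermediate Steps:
(1828 + 35820)*(20380 + 20749) = 37648*41129 = 1548424592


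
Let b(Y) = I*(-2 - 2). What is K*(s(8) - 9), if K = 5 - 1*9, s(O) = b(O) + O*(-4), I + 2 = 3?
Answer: 180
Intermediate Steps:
I = 1 (I = -2 + 3 = 1)
b(Y) = -4 (b(Y) = 1*(-2 - 2) = 1*(-4) = -4)
s(O) = -4 - 4*O (s(O) = -4 + O*(-4) = -4 - 4*O)
K = -4 (K = 5 - 9 = -4)
K*(s(8) - 9) = -4*((-4 - 4*8) - 9) = -4*((-4 - 32) - 9) = -4*(-36 - 9) = -4*(-45) = 180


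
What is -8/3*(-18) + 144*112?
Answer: 16176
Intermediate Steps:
-8/3*(-18) + 144*112 = -8*1/3*(-18) + 16128 = -8/3*(-18) + 16128 = 48 + 16128 = 16176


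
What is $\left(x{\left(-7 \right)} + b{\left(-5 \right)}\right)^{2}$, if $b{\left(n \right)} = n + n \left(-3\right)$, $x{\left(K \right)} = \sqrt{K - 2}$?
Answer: $91 + 60 i \approx 91.0 + 60.0 i$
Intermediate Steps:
$x{\left(K \right)} = \sqrt{-2 + K}$
$b{\left(n \right)} = - 2 n$ ($b{\left(n \right)} = n - 3 n = - 2 n$)
$\left(x{\left(-7 \right)} + b{\left(-5 \right)}\right)^{2} = \left(\sqrt{-2 - 7} - -10\right)^{2} = \left(\sqrt{-9} + 10\right)^{2} = \left(3 i + 10\right)^{2} = \left(10 + 3 i\right)^{2}$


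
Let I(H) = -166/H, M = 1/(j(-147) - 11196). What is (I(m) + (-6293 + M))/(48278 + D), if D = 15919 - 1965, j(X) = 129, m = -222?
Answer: -858848399/8494232376 ≈ -0.10111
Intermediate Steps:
D = 13954
M = -1/11067 (M = 1/(129 - 11196) = 1/(-11067) = -1/11067 ≈ -9.0359e-5)
(I(m) + (-6293 + M))/(48278 + D) = (-166/(-222) + (-6293 - 1/11067))/(48278 + 13954) = (-166*(-1/222) - 69644632/11067)/62232 = (83/111 - 69644632/11067)*(1/62232) = -858848399/136493*1/62232 = -858848399/8494232376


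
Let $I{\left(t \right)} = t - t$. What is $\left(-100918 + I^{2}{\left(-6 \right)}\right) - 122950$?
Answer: $-223868$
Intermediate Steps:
$I{\left(t \right)} = 0$
$\left(-100918 + I^{2}{\left(-6 \right)}\right) - 122950 = \left(-100918 + 0^{2}\right) - 122950 = \left(-100918 + 0\right) - 122950 = -100918 - 122950 = -223868$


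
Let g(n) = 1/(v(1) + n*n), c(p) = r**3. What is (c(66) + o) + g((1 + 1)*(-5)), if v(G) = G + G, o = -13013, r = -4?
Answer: -1333853/102 ≈ -13077.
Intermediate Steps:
v(G) = 2*G
c(p) = -64 (c(p) = (-4)**3 = -64)
g(n) = 1/(2 + n**2) (g(n) = 1/(2*1 + n*n) = 1/(2 + n**2))
(c(66) + o) + g((1 + 1)*(-5)) = (-64 - 13013) + 1/(2 + ((1 + 1)*(-5))**2) = -13077 + 1/(2 + (2*(-5))**2) = -13077 + 1/(2 + (-10)**2) = -13077 + 1/(2 + 100) = -13077 + 1/102 = -1333853/102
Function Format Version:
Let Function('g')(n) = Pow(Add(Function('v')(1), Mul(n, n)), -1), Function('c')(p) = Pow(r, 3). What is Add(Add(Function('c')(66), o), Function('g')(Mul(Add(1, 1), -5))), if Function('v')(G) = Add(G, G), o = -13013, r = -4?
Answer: Rational(-1333853, 102) ≈ -13077.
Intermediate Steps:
Function('v')(G) = Mul(2, G)
Function('c')(p) = -64 (Function('c')(p) = Pow(-4, 3) = -64)
Function('g')(n) = Pow(Add(2, Pow(n, 2)), -1) (Function('g')(n) = Pow(Add(Mul(2, 1), Mul(n, n)), -1) = Pow(Add(2, Pow(n, 2)), -1))
Add(Add(Function('c')(66), o), Function('g')(Mul(Add(1, 1), -5))) = Add(Add(-64, -13013), Pow(Add(2, Pow(Mul(Add(1, 1), -5), 2)), -1)) = Add(-13077, Pow(Add(2, Pow(Mul(2, -5), 2)), -1)) = Add(-13077, Pow(Add(2, Pow(-10, 2)), -1)) = Add(-13077, Pow(Add(2, 100), -1)) = Add(-13077, Pow(102, -1)) = Add(-13077, Rational(1, 102)) = Rational(-1333853, 102)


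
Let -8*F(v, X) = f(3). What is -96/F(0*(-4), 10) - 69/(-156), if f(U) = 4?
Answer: 10007/52 ≈ 192.44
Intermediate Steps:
F(v, X) = -½ (F(v, X) = -⅛*4 = -½)
-96/F(0*(-4), 10) - 69/(-156) = -96/(-½) - 69/(-156) = -96*(-2) - 69*(-1/156) = 192 + 23/52 = 10007/52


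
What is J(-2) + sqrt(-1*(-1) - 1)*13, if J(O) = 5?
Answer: 5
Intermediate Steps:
J(-2) + sqrt(-1*(-1) - 1)*13 = 5 + sqrt(-1*(-1) - 1)*13 = 5 + sqrt(1 - 1)*13 = 5 + sqrt(0)*13 = 5 + 0*13 = 5 + 0 = 5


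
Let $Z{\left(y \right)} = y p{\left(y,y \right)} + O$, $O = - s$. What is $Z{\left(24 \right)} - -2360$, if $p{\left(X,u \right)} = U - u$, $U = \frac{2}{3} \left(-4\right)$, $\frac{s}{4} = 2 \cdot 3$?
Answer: $1696$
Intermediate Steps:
$s = 24$ ($s = 4 \cdot 2 \cdot 3 = 4 \cdot 6 = 24$)
$O = -24$ ($O = \left(-1\right) 24 = -24$)
$U = - \frac{8}{3}$ ($U = 2 \cdot \frac{1}{3} \left(-4\right) = \frac{2}{3} \left(-4\right) = - \frac{8}{3} \approx -2.6667$)
$p{\left(X,u \right)} = - \frac{8}{3} - u$
$Z{\left(y \right)} = -24 + y \left(- \frac{8}{3} - y\right)$ ($Z{\left(y \right)} = y \left(- \frac{8}{3} - y\right) - 24 = -24 + y \left(- \frac{8}{3} - y\right)$)
$Z{\left(24 \right)} - -2360 = \left(-24 - 8 \left(8 + 3 \cdot 24\right)\right) - -2360 = \left(-24 - 8 \left(8 + 72\right)\right) + 2360 = \left(-24 - 8 \cdot 80\right) + 2360 = \left(-24 - 640\right) + 2360 = -664 + 2360 = 1696$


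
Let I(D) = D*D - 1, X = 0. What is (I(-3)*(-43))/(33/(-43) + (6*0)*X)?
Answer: 14792/33 ≈ 448.24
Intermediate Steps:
I(D) = -1 + D² (I(D) = D² - 1 = -1 + D²)
(I(-3)*(-43))/(33/(-43) + (6*0)*X) = ((-1 + (-3)²)*(-43))/(33/(-43) + (6*0)*0) = ((-1 + 9)*(-43))/(33*(-1/43) + 0*0) = (8*(-43))/(-33/43 + 0) = -344/(-33/43) = -344*(-43/33) = 14792/33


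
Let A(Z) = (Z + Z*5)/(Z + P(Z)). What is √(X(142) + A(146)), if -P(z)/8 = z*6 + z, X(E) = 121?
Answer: √365695/55 ≈ 10.995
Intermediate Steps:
P(z) = -56*z (P(z) = -8*(z*6 + z) = -8*(6*z + z) = -56*z)
A(Z) = -6/55 (A(Z) = (Z + Z*5)/(Z - 56*Z) = (Z + 5*Z)/((-55*Z)) = (6*Z)*(-1/(55*Z)) = -6/55)
√(X(142) + A(146)) = √(121 - 6/55) = √(6649/55) = √365695/55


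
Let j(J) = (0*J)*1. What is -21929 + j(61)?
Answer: -21929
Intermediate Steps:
j(J) = 0 (j(J) = 0*1 = 0)
-21929 + j(61) = -21929 + 0 = -21929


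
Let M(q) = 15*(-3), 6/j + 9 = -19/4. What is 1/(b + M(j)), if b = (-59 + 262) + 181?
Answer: 1/339 ≈ 0.0029499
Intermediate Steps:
j = -24/55 (j = 6/(-9 - 19/4) = 6/(-55/4) = 6*(-4/55) = -24/55 ≈ -0.43636)
b = 384 (b = 203 + 181 = 384)
M(q) = -45
1/(b + M(j)) = 1/(384 - 45) = 1/339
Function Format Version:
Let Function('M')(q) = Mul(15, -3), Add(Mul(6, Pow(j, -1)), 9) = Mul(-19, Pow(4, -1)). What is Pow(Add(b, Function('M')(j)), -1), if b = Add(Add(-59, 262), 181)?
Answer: Rational(1, 339) ≈ 0.0029499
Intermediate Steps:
j = Rational(-24, 55) (j = Mul(6, Pow(Add(-9, Mul(-19, Pow(4, -1))), -1)) = Mul(6, Pow(Add(-9, Mul(-19, Rational(1, 4))), -1)) = Mul(6, Pow(Add(-9, Rational(-19, 4)), -1)) = Mul(6, Pow(Rational(-55, 4), -1)) = Mul(6, Rational(-4, 55)) = Rational(-24, 55) ≈ -0.43636)
b = 384 (b = Add(203, 181) = 384)
Function('M')(q) = -45
Pow(Add(b, Function('M')(j)), -1) = Pow(Add(384, -45), -1) = Pow(339, -1) = Rational(1, 339)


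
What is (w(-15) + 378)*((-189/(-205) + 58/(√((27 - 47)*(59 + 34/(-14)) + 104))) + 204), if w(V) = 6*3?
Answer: 16635564/205 - 198*I*√12586/31 ≈ 81149.0 - 716.55*I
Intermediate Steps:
w(V) = 18
(w(-15) + 378)*((-189/(-205) + 58/(√((27 - 47)*(59 + 34/(-14)) + 104))) + 204) = (18 + 378)*((-189/(-205) + 58/(√((27 - 47)*(59 + 34/(-14)) + 104))) + 204) = 396*((-189*(-1/205) + 58/(√(-20*(59 + 34*(-1/14)) + 104))) + 204) = 396*((189/205 + 58/(√(-20*(59 - 17/7) + 104))) + 204) = 396*((189/205 + 58/(√(-20*396/7 + 104))) + 204) = 396*((189/205 + 58/(√(-7920/7 + 104))) + 204) = 396*((189/205 + 58/(√(-7192/7))) + 204) = 396*((189/205 + 58/((2*I*√12586/7))) + 204) = 396*((189/205 + 58*(-I*√12586/3596)) + 204) = 396*((189/205 - I*√12586/62) + 204) = 396*(42009/205 - I*√12586/62) = 16635564/205 - 198*I*√12586/31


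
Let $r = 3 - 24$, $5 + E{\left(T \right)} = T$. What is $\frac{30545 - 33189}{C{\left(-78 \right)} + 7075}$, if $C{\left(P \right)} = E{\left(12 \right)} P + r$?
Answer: $- \frac{661}{1627} \approx -0.40627$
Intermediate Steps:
$E{\left(T \right)} = -5 + T$
$r = -21$ ($r = 3 - 24 = -21$)
$C{\left(P \right)} = -21 + 7 P$ ($C{\left(P \right)} = \left(-5 + 12\right) P - 21 = 7 P - 21 = -21 + 7 P$)
$\frac{30545 - 33189}{C{\left(-78 \right)} + 7075} = \frac{30545 - 33189}{\left(-21 + 7 \left(-78\right)\right) + 7075} = - \frac{2644}{\left(-21 - 546\right) + 7075} = - \frac{2644}{-567 + 7075} = - \frac{2644}{6508} = \left(-2644\right) \frac{1}{6508} = - \frac{661}{1627}$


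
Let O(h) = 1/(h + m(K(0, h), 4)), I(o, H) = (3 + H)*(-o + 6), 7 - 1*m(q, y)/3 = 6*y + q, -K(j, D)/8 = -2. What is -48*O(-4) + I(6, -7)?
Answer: 48/103 ≈ 0.46602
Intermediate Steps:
K(j, D) = 16 (K(j, D) = -8*(-2) = 16)
m(q, y) = 21 - 18*y - 3*q (m(q, y) = 21 - 3*(6*y + q) = 21 - 3*(q + 6*y) = 21 + (-18*y - 3*q) = 21 - 18*y - 3*q)
I(o, H) = (3 + H)*(6 - o)
O(h) = 1/(-99 + h) (O(h) = 1/(h + (21 - 18*4 - 3*16)) = 1/(h + (21 - 72 - 48)) = 1/(h - 99) = 1/(-99 + h))
-48*O(-4) + I(6, -7) = -48/(-99 - 4) + (18 - 3*6 + 6*(-7) - 1*(-7)*6) = -48/(-103) + (18 - 18 - 42 + 42) = -48*(-1/103) + 0 = 48/103 + 0 = 48/103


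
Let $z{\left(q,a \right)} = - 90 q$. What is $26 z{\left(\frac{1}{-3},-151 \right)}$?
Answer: $780$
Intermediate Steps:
$26 z{\left(\frac{1}{-3},-151 \right)} = 26 \left(- \frac{90}{-3}\right) = 26 \left(\left(-90\right) \left(- \frac{1}{3}\right)\right) = 26 \cdot 30 = 780$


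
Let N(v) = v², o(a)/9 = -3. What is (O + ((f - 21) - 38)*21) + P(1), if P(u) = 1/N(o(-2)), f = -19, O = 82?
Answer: -1134323/729 ≈ -1556.0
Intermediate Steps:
o(a) = -27 (o(a) = 9*(-3) = -27)
P(u) = 1/729 (P(u) = 1/((-27)²) = 1/729)
(O + ((f - 21) - 38)*21) + P(1) = (82 + ((-19 - 21) - 38)*21) + 1/729 = (82 + (-40 - 38)*21) + 1/729 = (82 - 78*21) + 1/729 = (82 - 1638) + 1/729 = -1556 + 1/729 = -1134323/729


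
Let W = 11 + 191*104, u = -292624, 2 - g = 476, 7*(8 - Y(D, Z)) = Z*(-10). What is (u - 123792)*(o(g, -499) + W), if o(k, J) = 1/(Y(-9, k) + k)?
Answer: -33113346810544/4001 ≈ -8.2763e+9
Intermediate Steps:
Y(D, Z) = 8 + 10*Z/7 (Y(D, Z) = 8 - Z*(-10)/7 = 8 - (-10)*Z/7 = 8 + 10*Z/7)
g = -474 (g = 2 - 1*476 = 2 - 476 = -474)
o(k, J) = 1/(8 + 17*k/7) (o(k, J) = 1/((8 + 10*k/7) + k) = 1/(8 + 17*k/7))
W = 19875 (W = 11 + 19864 = 19875)
(u - 123792)*(o(g, -499) + W) = (-292624 - 123792)*(7/(56 + 17*(-474)) + 19875) = -416416*(7/(56 - 8058) + 19875) = -416416*(7/(-8002) + 19875) = -416416*(7*(-1/8002) + 19875) = -416416*(-7/8002 + 19875) = -416416*159039743/8002 = -33113346810544/4001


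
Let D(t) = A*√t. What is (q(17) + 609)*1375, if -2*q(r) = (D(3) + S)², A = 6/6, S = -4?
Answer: 1648625/2 + 5500*√3 ≈ 8.3384e+5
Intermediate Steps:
A = 1 (A = 6*(⅙) = 1)
D(t) = √t (D(t) = 1*√t = √t)
q(r) = -(-4 + √3)²/2 (q(r) = -(√3 - 4)²/2 = -(-4 + √3)²/2)
(q(17) + 609)*1375 = ((-19/2 + 4*√3) + 609)*1375 = (1199/2 + 4*√3)*1375 = 1648625/2 + 5500*√3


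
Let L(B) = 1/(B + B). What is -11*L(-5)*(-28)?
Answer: -154/5 ≈ -30.800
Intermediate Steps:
L(B) = 1/(2*B)
-11*L(-5)*(-28) = -11*(½)/(-5)*(-28) = -11*(½)*(-⅕)*(-28) = -(-11)*(-28)/10 = -11*14/5 = -154/5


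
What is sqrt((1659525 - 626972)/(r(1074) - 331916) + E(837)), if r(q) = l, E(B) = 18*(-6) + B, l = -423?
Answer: sqrt(80174317129942)/332339 ≈ 26.942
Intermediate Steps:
E(B) = -108 + B
r(q) = -423
sqrt((1659525 - 626972)/(r(1074) - 331916) + E(837)) = sqrt((1659525 - 626972)/(-423 - 331916) + (-108 + 837)) = sqrt(1032553/(-332339) + 729) = sqrt(1032553*(-1/332339) + 729) = sqrt(-1032553/332339 + 729) = sqrt(241242578/332339) = sqrt(80174317129942)/332339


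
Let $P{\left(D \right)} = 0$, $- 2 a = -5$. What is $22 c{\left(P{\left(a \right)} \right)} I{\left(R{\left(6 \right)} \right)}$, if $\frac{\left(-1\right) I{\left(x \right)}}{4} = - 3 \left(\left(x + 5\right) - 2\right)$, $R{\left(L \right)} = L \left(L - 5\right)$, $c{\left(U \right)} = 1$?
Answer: $2376$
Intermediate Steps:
$a = \frac{5}{2}$ ($a = \left(- \frac{1}{2}\right) \left(-5\right) = \frac{5}{2} \approx 2.5$)
$R{\left(L \right)} = L \left(-5 + L\right)$
$I{\left(x \right)} = 36 + 12 x$ ($I{\left(x \right)} = - 4 \left(- 3 \left(\left(x + 5\right) - 2\right)\right) = - 4 \left(- 3 \left(\left(5 + x\right) - 2\right)\right) = - 4 \left(- 3 \left(3 + x\right)\right) = - 4 \left(-9 - 3 x\right) = 36 + 12 x$)
$22 c{\left(P{\left(a \right)} \right)} I{\left(R{\left(6 \right)} \right)} = 22 \cdot 1 \left(36 + 12 \cdot 6 \left(-5 + 6\right)\right) = 22 \left(36 + 12 \cdot 6 \cdot 1\right) = 22 \left(36 + 12 \cdot 6\right) = 22 \left(36 + 72\right) = 22 \cdot 108 = 2376$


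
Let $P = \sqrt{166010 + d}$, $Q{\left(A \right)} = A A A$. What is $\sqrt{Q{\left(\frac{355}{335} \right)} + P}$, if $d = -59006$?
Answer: $\frac{\sqrt{23980037 + 40302242 \sqrt{26751}}}{4489} \approx 18.119$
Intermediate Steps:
$Q{\left(A \right)} = A^{3}$ ($Q{\left(A \right)} = A^{2} A = A^{3}$)
$P = 2 \sqrt{26751}$ ($P = \sqrt{166010 - 59006} = \sqrt{107004} = 2 \sqrt{26751} \approx 327.11$)
$\sqrt{Q{\left(\frac{355}{335} \right)} + P} = \sqrt{\left(\frac{355}{335}\right)^{3} + 2 \sqrt{26751}} = \sqrt{\left(355 \cdot \frac{1}{335}\right)^{3} + 2 \sqrt{26751}} = \sqrt{\left(\frac{71}{67}\right)^{3} + 2 \sqrt{26751}} = \sqrt{\frac{357911}{300763} + 2 \sqrt{26751}}$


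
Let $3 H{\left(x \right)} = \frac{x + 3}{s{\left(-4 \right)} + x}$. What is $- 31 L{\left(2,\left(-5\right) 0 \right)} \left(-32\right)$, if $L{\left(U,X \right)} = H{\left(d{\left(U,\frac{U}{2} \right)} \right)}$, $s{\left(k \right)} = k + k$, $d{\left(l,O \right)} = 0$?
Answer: $-124$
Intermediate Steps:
$s{\left(k \right)} = 2 k$
$H{\left(x \right)} = \frac{3 + x}{3 \left(-8 + x\right)}$ ($H{\left(x \right)} = \frac{\left(x + 3\right) \frac{1}{2 \left(-4\right) + x}}{3} = \frac{\left(3 + x\right) \frac{1}{-8 + x}}{3} = \frac{\frac{1}{-8 + x} \left(3 + x\right)}{3} = \frac{3 + x}{3 \left(-8 + x\right)}$)
$L{\left(U,X \right)} = - \frac{1}{8}$ ($L{\left(U,X \right)} = \frac{3 + 0}{3 \left(-8 + 0\right)} = \frac{1}{3} \frac{1}{-8} \cdot 3 = \frac{1}{3} \left(- \frac{1}{8}\right) 3 = - \frac{1}{8}$)
$- 31 L{\left(2,\left(-5\right) 0 \right)} \left(-32\right) = \left(-31\right) \left(- \frac{1}{8}\right) \left(-32\right) = \frac{31}{8} \left(-32\right) = -124$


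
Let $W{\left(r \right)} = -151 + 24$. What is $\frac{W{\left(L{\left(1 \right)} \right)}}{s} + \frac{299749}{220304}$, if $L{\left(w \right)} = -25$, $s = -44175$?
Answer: $\frac{13269390683}{9731929200} \approx 1.3635$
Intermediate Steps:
$W{\left(r \right)} = -127$
$\frac{W{\left(L{\left(1 \right)} \right)}}{s} + \frac{299749}{220304} = - \frac{127}{-44175} + \frac{299749}{220304} = \left(-127\right) \left(- \frac{1}{44175}\right) + 299749 \cdot \frac{1}{220304} = \frac{127}{44175} + \frac{299749}{220304} = \frac{13269390683}{9731929200}$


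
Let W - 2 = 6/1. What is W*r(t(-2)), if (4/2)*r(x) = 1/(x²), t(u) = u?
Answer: 1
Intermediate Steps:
W = 8 (W = 2 + 6/1 = 2 + 6*1 = 2 + 6 = 8)
r(x) = 1/(2*x²) (r(x) = 1/(2*(x²)) = 1/(2*x²))
W*r(t(-2)) = 8*((½)/(-2)²) = 8*((½)*(¼)) = 8*(⅛) = 1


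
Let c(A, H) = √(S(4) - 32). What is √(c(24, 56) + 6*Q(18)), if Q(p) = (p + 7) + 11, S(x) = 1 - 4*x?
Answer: √(216 + I*√47) ≈ 14.699 + 0.2332*I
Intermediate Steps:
c(A, H) = I*√47 (c(A, H) = √((1 - 4*4) - 32) = √((1 - 16) - 32) = √(-15 - 32) = √(-47) = I*√47)
Q(p) = 18 + p (Q(p) = (7 + p) + 11 = 18 + p)
√(c(24, 56) + 6*Q(18)) = √(I*√47 + 6*(18 + 18)) = √(I*√47 + 6*36) = √(I*√47 + 216) = √(216 + I*√47)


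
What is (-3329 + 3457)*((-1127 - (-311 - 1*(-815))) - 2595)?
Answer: -540928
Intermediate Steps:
(-3329 + 3457)*((-1127 - (-311 - 1*(-815))) - 2595) = 128*((-1127 - (-311 + 815)) - 2595) = 128*((-1127 - 1*504) - 2595) = 128*((-1127 - 504) - 2595) = 128*(-1631 - 2595) = 128*(-4226) = -540928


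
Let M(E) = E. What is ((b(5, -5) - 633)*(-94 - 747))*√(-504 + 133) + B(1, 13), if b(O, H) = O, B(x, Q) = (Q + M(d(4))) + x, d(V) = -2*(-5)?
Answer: 24 + 528148*I*√371 ≈ 24.0 + 1.0173e+7*I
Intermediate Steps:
d(V) = 10
B(x, Q) = 10 + Q + x (B(x, Q) = (Q + 10) + x = (10 + Q) + x = 10 + Q + x)
((b(5, -5) - 633)*(-94 - 747))*√(-504 + 133) + B(1, 13) = ((5 - 633)*(-94 - 747))*√(-504 + 133) + (10 + 13 + 1) = (-628*(-841))*√(-371) + 24 = 528148*(I*√371) + 24 = 528148*I*√371 + 24 = 24 + 528148*I*√371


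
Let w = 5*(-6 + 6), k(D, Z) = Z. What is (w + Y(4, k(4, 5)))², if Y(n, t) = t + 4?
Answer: 81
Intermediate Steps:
Y(n, t) = 4 + t
w = 0 (w = 5*0 = 0)
(w + Y(4, k(4, 5)))² = (0 + (4 + 5))² = (0 + 9)² = 9² = 81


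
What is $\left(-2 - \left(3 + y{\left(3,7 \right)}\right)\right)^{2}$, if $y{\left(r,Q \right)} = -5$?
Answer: $0$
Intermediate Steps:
$\left(-2 - \left(3 + y{\left(3,7 \right)}\right)\right)^{2} = \left(-2 - -2\right)^{2} = \left(-2 + \left(-3 + 5\right)\right)^{2} = \left(-2 + 2\right)^{2} = 0^{2} = 0$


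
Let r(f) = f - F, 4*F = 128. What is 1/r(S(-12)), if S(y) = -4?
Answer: -1/36 ≈ -0.027778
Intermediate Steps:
F = 32 (F = (¼)*128 = 32)
r(f) = -32 + f (r(f) = f - 1*32 = f - 32 = -32 + f)
1/r(S(-12)) = 1/(-32 - 4) = 1/(-36) = -1/36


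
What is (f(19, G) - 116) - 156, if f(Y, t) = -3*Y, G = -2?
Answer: -329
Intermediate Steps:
(f(19, G) - 116) - 156 = (-3*19 - 116) - 156 = (-57 - 116) - 156 = -173 - 156 = -329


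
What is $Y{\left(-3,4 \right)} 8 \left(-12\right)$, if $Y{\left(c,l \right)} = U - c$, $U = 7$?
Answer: $-960$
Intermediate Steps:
$Y{\left(c,l \right)} = 7 - c$
$Y{\left(-3,4 \right)} 8 \left(-12\right) = \left(7 - -3\right) 8 \left(-12\right) = \left(7 + 3\right) 8 \left(-12\right) = 10 \cdot 8 \left(-12\right) = 80 \left(-12\right) = -960$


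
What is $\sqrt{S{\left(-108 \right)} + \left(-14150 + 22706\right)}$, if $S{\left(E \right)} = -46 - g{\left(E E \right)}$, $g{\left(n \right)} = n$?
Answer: $i \sqrt{3154} \approx 56.16 i$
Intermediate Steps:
$S{\left(E \right)} = -46 - E^{2}$ ($S{\left(E \right)} = -46 - E E = -46 - E^{2}$)
$\sqrt{S{\left(-108 \right)} + \left(-14150 + 22706\right)} = \sqrt{\left(-46 - \left(-108\right)^{2}\right) + \left(-14150 + 22706\right)} = \sqrt{\left(-46 - 11664\right) + 8556} = \sqrt{-11710 + 8556} = \sqrt{-3154} = i \sqrt{3154}$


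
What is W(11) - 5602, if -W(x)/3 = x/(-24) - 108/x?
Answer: -490263/88 ≈ -5571.2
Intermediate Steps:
W(x) = 324/x + x/8 (W(x) = -3*(x/(-24) - 108/x) = -3*(x*(-1/24) - 108/x) = -3*(-x/24 - 108/x) = -3*(-108/x - x/24) = 324/x + x/8)
W(11) - 5602 = (324/11 + (⅛)*11) - 5602 = (324*(1/11) + 11/8) - 5602 = (324/11 + 11/8) - 5602 = 2713/88 - 5602 = -490263/88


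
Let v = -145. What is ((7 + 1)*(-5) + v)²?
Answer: 34225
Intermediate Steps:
((7 + 1)*(-5) + v)² = ((7 + 1)*(-5) - 145)² = (8*(-5) - 145)² = (-40 - 145)² = (-185)² = 34225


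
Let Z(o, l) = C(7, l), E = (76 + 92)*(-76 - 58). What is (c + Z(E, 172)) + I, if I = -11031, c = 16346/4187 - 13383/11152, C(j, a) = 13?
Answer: -514341889661/46693424 ≈ -11015.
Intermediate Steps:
E = -22512 (E = 168*(-134) = -22512)
Z(o, l) = 13
c = 126255971/46693424 (c = 16346*(1/4187) - 13383*1/11152 = 16346/4187 - 13383/11152 = 126255971/46693424 ≈ 2.7039)
(c + Z(E, 172)) + I = (126255971/46693424 + 13) - 11031 = 733270483/46693424 - 11031 = -514341889661/46693424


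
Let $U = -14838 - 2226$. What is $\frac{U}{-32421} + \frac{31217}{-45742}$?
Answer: $- \frac{77181623}{494333794} \approx -0.15613$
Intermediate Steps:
$U = -17064$
$\frac{U}{-32421} + \frac{31217}{-45742} = - \frac{17064}{-32421} + \frac{31217}{-45742} = \left(-17064\right) \left(- \frac{1}{32421}\right) + 31217 \left(- \frac{1}{45742}\right) = \frac{5688}{10807} - \frac{31217}{45742} = - \frac{77181623}{494333794}$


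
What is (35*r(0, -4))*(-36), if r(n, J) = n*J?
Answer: 0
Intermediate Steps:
r(n, J) = J*n
(35*r(0, -4))*(-36) = (35*(-4*0))*(-36) = (35*0)*(-36) = 0*(-36) = 0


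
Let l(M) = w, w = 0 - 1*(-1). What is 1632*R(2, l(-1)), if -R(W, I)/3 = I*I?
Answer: -4896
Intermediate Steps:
w = 1 (w = 0 + 1 = 1)
l(M) = 1
R(W, I) = -3*I² (R(W, I) = -3*I*I = -3*I²)
1632*R(2, l(-1)) = 1632*(-3*1²) = 1632*(-3*1) = 1632*(-3) = -4896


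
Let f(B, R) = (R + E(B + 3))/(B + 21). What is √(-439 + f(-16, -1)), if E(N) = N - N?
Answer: 6*I*√305/5 ≈ 20.957*I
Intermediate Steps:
E(N) = 0
f(B, R) = R/(21 + B) (f(B, R) = (R + 0)/(B + 21) = R/(21 + B))
√(-439 + f(-16, -1)) = √(-439 - 1/(21 - 16)) = √(-439 - 1/5) = √(-439 - 1*⅕) = √(-439 - ⅕) = √(-2196/5) = 6*I*√305/5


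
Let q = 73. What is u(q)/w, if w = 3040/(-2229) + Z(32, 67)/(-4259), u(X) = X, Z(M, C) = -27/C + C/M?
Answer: -1485817091232/27767219965 ≈ -53.510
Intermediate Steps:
w = -27767219965/20353658784 (w = 3040/(-2229) + (-27/67 + 67/32)/(-4259) = 3040*(-1/2229) + (-27*1/67 + 67*(1/32))*(-1/4259) = -3040/2229 + (-27/67 + 67/32)*(-1/4259) = -3040/2229 + (3625/2144)*(-1/4259) = -3040/2229 - 3625/9131296 = -27767219965/20353658784 ≈ -1.3642)
u(q)/w = 73/(-27767219965/20353658784) = 73*(-20353658784/27767219965) = -1485817091232/27767219965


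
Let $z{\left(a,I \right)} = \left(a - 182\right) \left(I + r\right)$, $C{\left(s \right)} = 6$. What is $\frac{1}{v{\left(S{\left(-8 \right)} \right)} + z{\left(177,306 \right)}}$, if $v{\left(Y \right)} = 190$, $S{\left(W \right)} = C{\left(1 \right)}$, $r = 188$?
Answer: $- \frac{1}{2280} \approx -0.0004386$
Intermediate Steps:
$S{\left(W \right)} = 6$
$z{\left(a,I \right)} = \left(-182 + a\right) \left(188 + I\right)$ ($z{\left(a,I \right)} = \left(a - 182\right) \left(I + 188\right) = \left(-182 + a\right) \left(188 + I\right)$)
$\frac{1}{v{\left(S{\left(-8 \right)} \right)} + z{\left(177,306 \right)}} = \frac{1}{190 + \left(-34216 - 55692 + 188 \cdot 177 + 306 \cdot 177\right)} = \frac{1}{190 + \left(-34216 - 55692 + 33276 + 54162\right)} = \frac{1}{190 - 2470} = \frac{1}{-2280} = - \frac{1}{2280}$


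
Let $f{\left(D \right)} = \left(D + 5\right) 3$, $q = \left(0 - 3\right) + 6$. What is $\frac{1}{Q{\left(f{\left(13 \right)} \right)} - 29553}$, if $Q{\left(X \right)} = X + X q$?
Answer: $- \frac{1}{29337} \approx -3.4087 \cdot 10^{-5}$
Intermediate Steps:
$q = 3$ ($q = -3 + 6 = 3$)
$f{\left(D \right)} = 15 + 3 D$ ($f{\left(D \right)} = \left(5 + D\right) 3 = 15 + 3 D$)
$Q{\left(X \right)} = 4 X$ ($Q{\left(X \right)} = X + X 3 = X + 3 X = 4 X$)
$\frac{1}{Q{\left(f{\left(13 \right)} \right)} - 29553} = \frac{1}{4 \left(15 + 3 \cdot 13\right) - 29553} = \frac{1}{4 \left(15 + 39\right) - 29553} = \frac{1}{4 \cdot 54 - 29553} = \frac{1}{216 - 29553} = \frac{1}{-29337} = - \frac{1}{29337}$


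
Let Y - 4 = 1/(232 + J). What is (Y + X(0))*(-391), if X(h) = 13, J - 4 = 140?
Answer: -2499663/376 ≈ -6648.0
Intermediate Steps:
J = 144 (J = 4 + 140 = 144)
Y = 1505/376 (Y = 4 + 1/(232 + 144) = 4 + 1/376 = 1505/376 ≈ 4.0027)
(Y + X(0))*(-391) = (1505/376 + 13)*(-391) = (6393/376)*(-391) = -2499663/376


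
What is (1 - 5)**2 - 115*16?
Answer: -1824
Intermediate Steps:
(1 - 5)**2 - 115*16 = (-4)**2 - 1840 = 16 - 1840 = -1824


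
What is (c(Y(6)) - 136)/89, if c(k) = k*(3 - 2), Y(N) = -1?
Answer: -137/89 ≈ -1.5393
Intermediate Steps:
c(k) = k (c(k) = k*1 = k)
(c(Y(6)) - 136)/89 = (-1 - 136)/89 = -137*1/89 = -137/89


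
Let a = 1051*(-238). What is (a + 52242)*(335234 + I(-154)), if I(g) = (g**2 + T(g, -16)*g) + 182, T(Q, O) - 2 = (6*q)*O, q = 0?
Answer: -71009834304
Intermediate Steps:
T(Q, O) = 2 (T(Q, O) = 2 + (6*0)*O = 2 + 0*O = 2 + 0 = 2)
a = -250138
I(g) = 182 + g**2 + 2*g (I(g) = (g**2 + 2*g) + 182 = 182 + g**2 + 2*g)
(a + 52242)*(335234 + I(-154)) = (-250138 + 52242)*(335234 + (182 + (-154)**2 + 2*(-154))) = -197896*(335234 + (182 + 23716 - 308)) = -197896*(335234 + 23590) = -197896*358824 = -71009834304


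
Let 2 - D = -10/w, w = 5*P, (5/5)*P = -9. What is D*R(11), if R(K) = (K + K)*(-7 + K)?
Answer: 1408/9 ≈ 156.44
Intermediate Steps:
P = -9
w = -45 (w = 5*(-9) = -45)
R(K) = 2*K*(-7 + K) (R(K) = (2*K)*(-7 + K) = 2*K*(-7 + K))
D = 16/9 (D = 2 - (-10)/(-45) = 2 - (-10)*(-1)/45 = 2 - 1*2/9 = 2 - 2/9 = 16/9 ≈ 1.7778)
D*R(11) = 16*(2*11*(-7 + 11))/9 = 16*(2*11*4)/9 = (16/9)*88 = 1408/9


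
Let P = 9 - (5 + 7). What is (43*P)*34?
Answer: -4386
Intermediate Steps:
P = -3 (P = 9 - 1*12 = 9 - 12 = -3)
(43*P)*34 = (43*(-3))*34 = -129*34 = -4386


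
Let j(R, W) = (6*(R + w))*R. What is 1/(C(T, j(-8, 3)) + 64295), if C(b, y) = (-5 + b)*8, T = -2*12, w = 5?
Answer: 1/64063 ≈ 1.5610e-5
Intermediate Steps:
j(R, W) = R*(30 + 6*R) (j(R, W) = (6*(R + 5))*R = (6*(5 + R))*R = (30 + 6*R)*R = R*(30 + 6*R))
T = -24
C(b, y) = -40 + 8*b
1/(C(T, j(-8, 3)) + 64295) = 1/((-40 + 8*(-24)) + 64295) = 1/((-40 - 192) + 64295) = 1/(-232 + 64295) = 1/64063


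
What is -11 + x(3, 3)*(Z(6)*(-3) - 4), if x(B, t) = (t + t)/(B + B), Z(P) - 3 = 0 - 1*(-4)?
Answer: -36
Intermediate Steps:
Z(P) = 7 (Z(P) = 3 + (0 - 1*(-4)) = 3 + (0 + 4) = 3 + 4 = 7)
x(B, t) = t/B (x(B, t) = (2*t)/((2*B)) = (2*t)*(1/(2*B)) = t/B)
-11 + x(3, 3)*(Z(6)*(-3) - 4) = -11 + (3/3)*(7*(-3) - 4) = -11 + (3*(1/3))*(-21 - 4) = -11 + 1*(-25) = -11 - 25 = -36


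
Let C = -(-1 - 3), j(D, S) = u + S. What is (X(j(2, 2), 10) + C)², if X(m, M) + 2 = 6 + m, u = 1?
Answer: 121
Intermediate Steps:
j(D, S) = 1 + S
X(m, M) = 4 + m (X(m, M) = -2 + (6 + m) = 4 + m)
C = 4 (C = -1*(-4) = 4)
(X(j(2, 2), 10) + C)² = ((4 + (1 + 2)) + 4)² = ((4 + 3) + 4)² = (7 + 4)² = 11² = 121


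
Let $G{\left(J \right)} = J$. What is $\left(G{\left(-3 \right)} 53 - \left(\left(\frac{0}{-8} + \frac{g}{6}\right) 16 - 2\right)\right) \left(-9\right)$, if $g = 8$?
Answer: $1605$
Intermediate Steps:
$\left(G{\left(-3 \right)} 53 - \left(\left(\frac{0}{-8} + \frac{g}{6}\right) 16 - 2\right)\right) \left(-9\right) = \left(\left(-3\right) 53 - \left(\left(\frac{0}{-8} + \frac{8}{6}\right) 16 - 2\right)\right) \left(-9\right) = \left(-159 - \left(\left(0 \left(- \frac{1}{8}\right) + 8 \cdot \frac{1}{6}\right) 16 - 2\right)\right) \left(-9\right) = \left(-159 - \left(\left(0 + \frac{4}{3}\right) 16 - 2\right)\right) \left(-9\right) = \left(-159 - \left(\frac{4}{3} \cdot 16 - 2\right)\right) \left(-9\right) = \left(-159 - \left(\frac{64}{3} - 2\right)\right) \left(-9\right) = \left(-159 - \frac{58}{3}\right) \left(-9\right) = \left(- \frac{535}{3}\right) \left(-9\right) = 1605$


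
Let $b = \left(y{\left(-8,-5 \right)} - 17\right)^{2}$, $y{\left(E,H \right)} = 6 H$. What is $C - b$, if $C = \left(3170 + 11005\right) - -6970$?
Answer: $18936$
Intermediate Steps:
$b = 2209$ ($b = \left(6 \left(-5\right) - 17\right)^{2} = \left(-30 - 17\right)^{2} = \left(-47\right)^{2} = 2209$)
$C = 21145$ ($C = 14175 + 6970 = 21145$)
$C - b = 21145 - 2209 = 18936$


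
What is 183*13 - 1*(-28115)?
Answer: 30494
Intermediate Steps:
183*13 - 1*(-28115) = 2379 + 28115 = 30494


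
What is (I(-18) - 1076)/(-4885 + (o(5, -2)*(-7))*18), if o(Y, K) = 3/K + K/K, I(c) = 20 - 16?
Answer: 536/2411 ≈ 0.22231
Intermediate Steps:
I(c) = 4
o(Y, K) = 1 + 3/K (o(Y, K) = 3/K + 1 = 1 + 3/K)
(I(-18) - 1076)/(-4885 + (o(5, -2)*(-7))*18) = (4 - 1076)/(-4885 + (((3 - 2)/(-2))*(-7))*18) = -1072/(-4885 + (-1/2*1*(-7))*18) = -1072/(-4885 - 1/2*(-7)*18) = -1072/(-4885 + (7/2)*18) = -1072/(-4885 + 63) = -1072/(-4822) = -1072*(-1/4822) = 536/2411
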